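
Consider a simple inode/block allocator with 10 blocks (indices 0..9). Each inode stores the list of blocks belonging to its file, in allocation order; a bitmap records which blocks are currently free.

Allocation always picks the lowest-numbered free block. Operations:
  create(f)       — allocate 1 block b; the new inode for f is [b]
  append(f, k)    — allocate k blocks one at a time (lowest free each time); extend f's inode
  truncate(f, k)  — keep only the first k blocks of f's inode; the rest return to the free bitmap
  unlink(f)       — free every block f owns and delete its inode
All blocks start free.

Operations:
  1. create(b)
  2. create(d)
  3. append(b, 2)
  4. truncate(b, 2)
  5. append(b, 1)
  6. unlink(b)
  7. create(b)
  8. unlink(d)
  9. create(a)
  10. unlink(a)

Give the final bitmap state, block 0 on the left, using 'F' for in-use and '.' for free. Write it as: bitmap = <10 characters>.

bitmap = F.........

after create(b) → b:[0]  free=[F.........]
after create(d) → b:[0], d:[1]  free=[FF........]
after append(b, 2) → b:[0, 2, 3], d:[1]  free=[FFFF......]
after truncate(b, 2) → b:[0, 2], d:[1]  free=[FFF.......]
after append(b, 1) → b:[0, 2, 3], d:[1]  free=[FFFF......]
after unlink(b) → d:[1]  free=[.F........]
after create(b) → b:[0], d:[1]  free=[FF........]
after unlink(d) → b:[0]  free=[F.........]
after create(a) → a:[1], b:[0]  free=[FF........]
after unlink(a) → b:[0]  free=[F.........]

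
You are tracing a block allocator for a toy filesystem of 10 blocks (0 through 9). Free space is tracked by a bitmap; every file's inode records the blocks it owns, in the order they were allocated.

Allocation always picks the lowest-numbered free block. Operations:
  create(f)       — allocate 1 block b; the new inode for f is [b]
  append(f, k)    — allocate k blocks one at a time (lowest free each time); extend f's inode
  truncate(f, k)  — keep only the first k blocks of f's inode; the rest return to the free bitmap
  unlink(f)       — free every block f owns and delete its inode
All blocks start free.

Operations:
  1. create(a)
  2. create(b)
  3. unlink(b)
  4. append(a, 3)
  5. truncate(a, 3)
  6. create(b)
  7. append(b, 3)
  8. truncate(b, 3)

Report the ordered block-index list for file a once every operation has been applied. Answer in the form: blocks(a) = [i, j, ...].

blocks(a) = [0, 1, 2]

after create(a) → a:[0]  free=[F.........]
after create(b) → a:[0], b:[1]  free=[FF........]
after unlink(b) → a:[0]  free=[F.........]
after append(a, 3) → a:[0, 1, 2, 3]  free=[FFFF......]
after truncate(a, 3) → a:[0, 1, 2]  free=[FFF.......]
after create(b) → a:[0, 1, 2], b:[3]  free=[FFFF......]
after append(b, 3) → a:[0, 1, 2], b:[3, 4, 5, 6]  free=[FFFFFFF...]
after truncate(b, 3) → a:[0, 1, 2], b:[3, 4, 5]  free=[FFFFFF....]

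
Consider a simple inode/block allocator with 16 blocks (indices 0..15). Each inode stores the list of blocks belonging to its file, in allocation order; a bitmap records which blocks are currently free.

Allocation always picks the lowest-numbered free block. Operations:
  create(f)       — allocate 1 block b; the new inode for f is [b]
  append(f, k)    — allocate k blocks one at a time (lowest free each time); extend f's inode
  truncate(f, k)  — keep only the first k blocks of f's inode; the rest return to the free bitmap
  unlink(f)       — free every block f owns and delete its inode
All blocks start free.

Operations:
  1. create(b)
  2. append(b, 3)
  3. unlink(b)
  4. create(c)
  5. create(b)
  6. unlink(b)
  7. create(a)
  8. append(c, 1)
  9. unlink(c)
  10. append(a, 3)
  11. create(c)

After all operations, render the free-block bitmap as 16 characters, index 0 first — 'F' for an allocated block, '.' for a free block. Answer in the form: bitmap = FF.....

bitmap = FFFFF...........

after create(b) → b:[0]  free=[F...............]
after append(b, 3) → b:[0, 1, 2, 3]  free=[FFFF............]
after unlink(b) →   free=[................]
after create(c) → c:[0]  free=[F...............]
after create(b) → b:[1], c:[0]  free=[FF..............]
after unlink(b) → c:[0]  free=[F...............]
after create(a) → a:[1], c:[0]  free=[FF..............]
after append(c, 1) → a:[1], c:[0, 2]  free=[FFF.............]
after unlink(c) → a:[1]  free=[.F..............]
after append(a, 3) → a:[1, 0, 2, 3]  free=[FFFF............]
after create(c) → a:[1, 0, 2, 3], c:[4]  free=[FFFFF...........]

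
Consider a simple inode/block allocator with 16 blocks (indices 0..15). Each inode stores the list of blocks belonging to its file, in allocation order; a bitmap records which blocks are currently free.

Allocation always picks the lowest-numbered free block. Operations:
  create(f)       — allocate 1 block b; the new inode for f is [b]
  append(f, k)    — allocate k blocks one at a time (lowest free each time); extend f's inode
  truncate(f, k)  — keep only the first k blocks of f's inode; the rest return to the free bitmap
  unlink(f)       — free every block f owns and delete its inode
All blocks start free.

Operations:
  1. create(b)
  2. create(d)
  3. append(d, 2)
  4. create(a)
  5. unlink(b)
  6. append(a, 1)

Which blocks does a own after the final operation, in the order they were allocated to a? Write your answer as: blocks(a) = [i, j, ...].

blocks(a) = [4, 0]

create(b): bitmap=F............... | b=[0]
create(d): bitmap=FF.............. | b=[0] d=[1]
append(d, 2): bitmap=FFFF............ | b=[0] d=[1, 2, 3]
create(a): bitmap=FFFFF........... | a=[4] b=[0] d=[1, 2, 3]
unlink(b): bitmap=.FFFF........... | a=[4] d=[1, 2, 3]
append(a, 1): bitmap=FFFFF........... | a=[4, 0] d=[1, 2, 3]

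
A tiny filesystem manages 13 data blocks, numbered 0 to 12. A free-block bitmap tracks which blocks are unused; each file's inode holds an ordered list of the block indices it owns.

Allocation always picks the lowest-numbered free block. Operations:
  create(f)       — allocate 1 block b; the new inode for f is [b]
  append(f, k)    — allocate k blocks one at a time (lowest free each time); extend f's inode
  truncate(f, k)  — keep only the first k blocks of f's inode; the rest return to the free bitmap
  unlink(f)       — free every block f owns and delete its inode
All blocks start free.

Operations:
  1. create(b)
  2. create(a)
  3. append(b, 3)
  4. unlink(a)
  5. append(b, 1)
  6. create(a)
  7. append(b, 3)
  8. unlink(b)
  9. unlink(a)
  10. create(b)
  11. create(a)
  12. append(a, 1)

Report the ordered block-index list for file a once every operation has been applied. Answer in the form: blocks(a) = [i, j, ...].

  1. create(b)  ⇒  F............  {b→[0]}
  2. create(a)  ⇒  FF...........  {a→[1]; b→[0]}
  3. append(b, 3)  ⇒  FFFFF........  {a→[1]; b→[0, 2, 3, 4]}
  4. unlink(a)  ⇒  F.FFF........  {b→[0, 2, 3, 4]}
  5. append(b, 1)  ⇒  FFFFF........  {b→[0, 2, 3, 4, 1]}
  6. create(a)  ⇒  FFFFFF.......  {a→[5]; b→[0, 2, 3, 4, 1]}
  7. append(b, 3)  ⇒  FFFFFFFFF....  {a→[5]; b→[0, 2, 3, 4, 1, 6, 7, 8]}
  8. unlink(b)  ⇒  .....F.......  {a→[5]}
  9. unlink(a)  ⇒  .............  {}
  10. create(b)  ⇒  F............  {b→[0]}
  11. create(a)  ⇒  FF...........  {a→[1]; b→[0]}
  12. append(a, 1)  ⇒  FFF..........  {a→[1, 2]; b→[0]}

blocks(a) = [1, 2]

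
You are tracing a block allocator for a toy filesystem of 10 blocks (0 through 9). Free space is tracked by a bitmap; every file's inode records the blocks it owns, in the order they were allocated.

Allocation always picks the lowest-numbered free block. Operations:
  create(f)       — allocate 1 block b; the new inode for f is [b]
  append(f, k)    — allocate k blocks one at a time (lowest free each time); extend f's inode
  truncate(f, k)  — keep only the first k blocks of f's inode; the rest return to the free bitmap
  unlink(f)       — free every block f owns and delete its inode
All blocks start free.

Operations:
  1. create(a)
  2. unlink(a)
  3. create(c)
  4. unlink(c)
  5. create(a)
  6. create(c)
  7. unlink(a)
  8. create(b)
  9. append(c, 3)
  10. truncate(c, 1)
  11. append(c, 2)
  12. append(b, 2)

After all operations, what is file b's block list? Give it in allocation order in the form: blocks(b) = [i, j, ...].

blocks(b) = [0, 4, 5]

[1] create(a) — a=0 (map F.........)
[2] unlink(a) —  (map ..........)
[3] create(c) — c=0 (map F.........)
[4] unlink(c) —  (map ..........)
[5] create(a) — a=0 (map F.........)
[6] create(c) — a=0 c=1 (map FF........)
[7] unlink(a) — c=1 (map .F........)
[8] create(b) — b=0 c=1 (map FF........)
[9] append(c, 3) — b=0 c=1,2,3,4 (map FFFFF.....)
[10] truncate(c, 1) — b=0 c=1 (map FF........)
[11] append(c, 2) — b=0 c=1,2,3 (map FFFF......)
[12] append(b, 2) — b=0,4,5 c=1,2,3 (map FFFFFF....)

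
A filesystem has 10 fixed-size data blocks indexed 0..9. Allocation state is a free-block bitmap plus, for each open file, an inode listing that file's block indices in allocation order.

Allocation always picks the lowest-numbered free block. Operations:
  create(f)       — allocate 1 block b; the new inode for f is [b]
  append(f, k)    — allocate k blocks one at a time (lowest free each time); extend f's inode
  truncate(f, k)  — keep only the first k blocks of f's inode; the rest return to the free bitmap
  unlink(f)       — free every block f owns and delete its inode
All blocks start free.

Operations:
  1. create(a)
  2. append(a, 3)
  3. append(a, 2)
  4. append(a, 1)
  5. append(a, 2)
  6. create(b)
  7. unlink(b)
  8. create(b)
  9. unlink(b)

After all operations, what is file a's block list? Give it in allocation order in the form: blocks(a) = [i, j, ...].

blocks(a) = [0, 1, 2, 3, 4, 5, 6, 7, 8]

  1. create(a)  ⇒  F.........  {a→[0]}
  2. append(a, 3)  ⇒  FFFF......  {a→[0, 1, 2, 3]}
  3. append(a, 2)  ⇒  FFFFFF....  {a→[0, 1, 2, 3, 4, 5]}
  4. append(a, 1)  ⇒  FFFFFFF...  {a→[0, 1, 2, 3, 4, 5, 6]}
  5. append(a, 2)  ⇒  FFFFFFFFF.  {a→[0, 1, 2, 3, 4, 5, 6, 7, 8]}
  6. create(b)  ⇒  FFFFFFFFFF  {a→[0, 1, 2, 3, 4, 5, 6, 7, 8]; b→[9]}
  7. unlink(b)  ⇒  FFFFFFFFF.  {a→[0, 1, 2, 3, 4, 5, 6, 7, 8]}
  8. create(b)  ⇒  FFFFFFFFFF  {a→[0, 1, 2, 3, 4, 5, 6, 7, 8]; b→[9]}
  9. unlink(b)  ⇒  FFFFFFFFF.  {a→[0, 1, 2, 3, 4, 5, 6, 7, 8]}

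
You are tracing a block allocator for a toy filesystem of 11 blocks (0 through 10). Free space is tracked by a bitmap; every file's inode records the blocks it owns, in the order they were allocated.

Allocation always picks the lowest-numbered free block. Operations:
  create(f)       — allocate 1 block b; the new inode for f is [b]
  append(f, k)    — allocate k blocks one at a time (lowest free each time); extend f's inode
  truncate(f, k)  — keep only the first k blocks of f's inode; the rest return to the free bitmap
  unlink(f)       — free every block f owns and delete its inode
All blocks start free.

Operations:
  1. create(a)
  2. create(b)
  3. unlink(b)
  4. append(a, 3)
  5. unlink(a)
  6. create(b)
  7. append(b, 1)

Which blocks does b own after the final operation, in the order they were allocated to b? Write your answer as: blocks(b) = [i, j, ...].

[1] create(a) — a=0 (map F..........)
[2] create(b) — a=0 b=1 (map FF.........)
[3] unlink(b) — a=0 (map F..........)
[4] append(a, 3) — a=0,1,2,3 (map FFFF.......)
[5] unlink(a) —  (map ...........)
[6] create(b) — b=0 (map F..........)
[7] append(b, 1) — b=0,1 (map FF.........)

blocks(b) = [0, 1]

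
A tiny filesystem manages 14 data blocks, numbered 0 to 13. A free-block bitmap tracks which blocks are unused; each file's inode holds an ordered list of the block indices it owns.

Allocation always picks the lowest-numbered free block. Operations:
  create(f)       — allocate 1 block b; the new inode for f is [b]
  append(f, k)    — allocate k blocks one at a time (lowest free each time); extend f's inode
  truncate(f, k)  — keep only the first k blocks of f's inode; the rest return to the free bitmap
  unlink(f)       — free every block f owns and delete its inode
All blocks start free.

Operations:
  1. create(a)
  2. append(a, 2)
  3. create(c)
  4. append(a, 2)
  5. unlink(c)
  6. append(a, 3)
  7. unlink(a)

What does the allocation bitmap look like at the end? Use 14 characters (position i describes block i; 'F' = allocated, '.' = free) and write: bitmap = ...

bitmap = ..............

after create(a) → a:[0]  free=[F.............]
after append(a, 2) → a:[0, 1, 2]  free=[FFF...........]
after create(c) → a:[0, 1, 2], c:[3]  free=[FFFF..........]
after append(a, 2) → a:[0, 1, 2, 4, 5], c:[3]  free=[FFFFFF........]
after unlink(c) → a:[0, 1, 2, 4, 5]  free=[FFF.FF........]
after append(a, 3) → a:[0, 1, 2, 4, 5, 3, 6, 7]  free=[FFFFFFFF......]
after unlink(a) →   free=[..............]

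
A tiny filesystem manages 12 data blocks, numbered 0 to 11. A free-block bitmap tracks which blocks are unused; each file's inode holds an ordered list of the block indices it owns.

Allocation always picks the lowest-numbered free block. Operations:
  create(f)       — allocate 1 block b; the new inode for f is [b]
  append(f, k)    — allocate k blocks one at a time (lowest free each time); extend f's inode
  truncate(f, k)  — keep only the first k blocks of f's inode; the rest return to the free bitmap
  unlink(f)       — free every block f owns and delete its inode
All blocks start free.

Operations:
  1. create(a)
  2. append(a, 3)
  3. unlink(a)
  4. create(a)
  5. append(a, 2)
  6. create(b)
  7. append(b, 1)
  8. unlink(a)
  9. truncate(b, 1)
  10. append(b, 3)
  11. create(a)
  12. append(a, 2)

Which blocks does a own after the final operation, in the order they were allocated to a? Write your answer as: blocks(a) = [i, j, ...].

after create(a) → a:[0]  free=[F...........]
after append(a, 3) → a:[0, 1, 2, 3]  free=[FFFF........]
after unlink(a) →   free=[............]
after create(a) → a:[0]  free=[F...........]
after append(a, 2) → a:[0, 1, 2]  free=[FFF.........]
after create(b) → a:[0, 1, 2], b:[3]  free=[FFFF........]
after append(b, 1) → a:[0, 1, 2], b:[3, 4]  free=[FFFFF.......]
after unlink(a) → b:[3, 4]  free=[...FF.......]
after truncate(b, 1) → b:[3]  free=[...F........]
after append(b, 3) → b:[3, 0, 1, 2]  free=[FFFF........]
after create(a) → a:[4], b:[3, 0, 1, 2]  free=[FFFFF.......]
after append(a, 2) → a:[4, 5, 6], b:[3, 0, 1, 2]  free=[FFFFFFF.....]

blocks(a) = [4, 5, 6]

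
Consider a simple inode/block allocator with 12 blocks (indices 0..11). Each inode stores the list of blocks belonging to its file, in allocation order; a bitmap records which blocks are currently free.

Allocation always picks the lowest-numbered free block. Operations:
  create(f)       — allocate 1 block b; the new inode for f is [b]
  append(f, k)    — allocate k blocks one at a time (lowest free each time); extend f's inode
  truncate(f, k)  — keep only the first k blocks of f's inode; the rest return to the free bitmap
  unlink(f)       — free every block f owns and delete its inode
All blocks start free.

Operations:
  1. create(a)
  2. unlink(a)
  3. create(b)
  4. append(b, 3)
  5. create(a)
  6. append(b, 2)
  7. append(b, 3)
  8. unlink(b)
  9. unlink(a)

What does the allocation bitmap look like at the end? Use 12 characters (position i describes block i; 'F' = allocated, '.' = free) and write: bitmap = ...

bitmap = ............

after create(a) → a:[0]  free=[F...........]
after unlink(a) →   free=[............]
after create(b) → b:[0]  free=[F...........]
after append(b, 3) → b:[0, 1, 2, 3]  free=[FFFF........]
after create(a) → a:[4], b:[0, 1, 2, 3]  free=[FFFFF.......]
after append(b, 2) → a:[4], b:[0, 1, 2, 3, 5, 6]  free=[FFFFFFF.....]
after append(b, 3) → a:[4], b:[0, 1, 2, 3, 5, 6, 7, 8, 9]  free=[FFFFFFFFFF..]
after unlink(b) → a:[4]  free=[....F.......]
after unlink(a) →   free=[............]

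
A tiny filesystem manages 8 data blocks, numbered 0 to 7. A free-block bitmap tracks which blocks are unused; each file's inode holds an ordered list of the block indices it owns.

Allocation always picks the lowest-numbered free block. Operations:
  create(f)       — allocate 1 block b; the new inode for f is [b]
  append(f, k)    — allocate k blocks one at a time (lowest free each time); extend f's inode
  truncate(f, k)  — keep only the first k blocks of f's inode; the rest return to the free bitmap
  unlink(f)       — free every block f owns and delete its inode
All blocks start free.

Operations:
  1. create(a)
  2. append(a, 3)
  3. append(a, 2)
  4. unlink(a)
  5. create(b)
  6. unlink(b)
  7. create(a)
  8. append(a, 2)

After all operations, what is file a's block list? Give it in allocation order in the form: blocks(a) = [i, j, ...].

[1] create(a) — a=0 (map F.......)
[2] append(a, 3) — a=0,1,2,3 (map FFFF....)
[3] append(a, 2) — a=0,1,2,3,4,5 (map FFFFFF..)
[4] unlink(a) —  (map ........)
[5] create(b) — b=0 (map F.......)
[6] unlink(b) —  (map ........)
[7] create(a) — a=0 (map F.......)
[8] append(a, 2) — a=0,1,2 (map FFF.....)

blocks(a) = [0, 1, 2]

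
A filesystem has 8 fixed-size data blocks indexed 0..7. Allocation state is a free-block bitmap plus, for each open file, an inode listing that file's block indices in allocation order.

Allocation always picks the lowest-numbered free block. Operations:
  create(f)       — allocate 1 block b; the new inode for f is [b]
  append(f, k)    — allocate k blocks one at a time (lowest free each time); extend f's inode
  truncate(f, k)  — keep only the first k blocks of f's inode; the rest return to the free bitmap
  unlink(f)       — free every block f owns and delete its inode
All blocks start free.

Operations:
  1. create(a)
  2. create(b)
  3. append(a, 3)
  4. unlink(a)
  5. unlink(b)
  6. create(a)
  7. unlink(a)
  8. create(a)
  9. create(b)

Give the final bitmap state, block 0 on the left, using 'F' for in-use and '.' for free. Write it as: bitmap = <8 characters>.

bitmap = FF......

create(a): bitmap=F....... | a=[0]
create(b): bitmap=FF...... | a=[0] b=[1]
append(a, 3): bitmap=FFFFF... | a=[0, 2, 3, 4] b=[1]
unlink(a): bitmap=.F...... | b=[1]
unlink(b): bitmap=........ | 
create(a): bitmap=F....... | a=[0]
unlink(a): bitmap=........ | 
create(a): bitmap=F....... | a=[0]
create(b): bitmap=FF...... | a=[0] b=[1]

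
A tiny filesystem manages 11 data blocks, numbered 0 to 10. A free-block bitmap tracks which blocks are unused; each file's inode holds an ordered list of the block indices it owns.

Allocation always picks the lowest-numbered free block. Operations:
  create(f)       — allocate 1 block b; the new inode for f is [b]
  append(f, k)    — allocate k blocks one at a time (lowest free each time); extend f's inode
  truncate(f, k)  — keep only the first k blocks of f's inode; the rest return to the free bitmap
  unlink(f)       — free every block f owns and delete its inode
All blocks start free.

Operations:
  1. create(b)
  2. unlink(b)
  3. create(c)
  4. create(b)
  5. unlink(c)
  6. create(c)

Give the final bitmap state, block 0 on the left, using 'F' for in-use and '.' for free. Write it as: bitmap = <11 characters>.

  1. create(b)  ⇒  F..........  {b→[0]}
  2. unlink(b)  ⇒  ...........  {}
  3. create(c)  ⇒  F..........  {c→[0]}
  4. create(b)  ⇒  FF.........  {b→[1]; c→[0]}
  5. unlink(c)  ⇒  .F.........  {b→[1]}
  6. create(c)  ⇒  FF.........  {b→[1]; c→[0]}

bitmap = FF.........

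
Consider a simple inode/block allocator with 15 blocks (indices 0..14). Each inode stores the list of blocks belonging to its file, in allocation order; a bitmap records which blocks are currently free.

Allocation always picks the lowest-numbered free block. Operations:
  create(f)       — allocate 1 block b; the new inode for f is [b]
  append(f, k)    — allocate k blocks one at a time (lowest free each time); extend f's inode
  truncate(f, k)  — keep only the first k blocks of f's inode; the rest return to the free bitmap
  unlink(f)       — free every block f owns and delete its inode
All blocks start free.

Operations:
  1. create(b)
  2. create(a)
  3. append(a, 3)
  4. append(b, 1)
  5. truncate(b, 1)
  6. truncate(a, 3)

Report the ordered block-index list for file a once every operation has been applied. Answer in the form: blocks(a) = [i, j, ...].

blocks(a) = [1, 2, 3]

after create(b) → b:[0]  free=[F..............]
after create(a) → a:[1], b:[0]  free=[FF.............]
after append(a, 3) → a:[1, 2, 3, 4], b:[0]  free=[FFFFF..........]
after append(b, 1) → a:[1, 2, 3, 4], b:[0, 5]  free=[FFFFFF.........]
after truncate(b, 1) → a:[1, 2, 3, 4], b:[0]  free=[FFFFF..........]
after truncate(a, 3) → a:[1, 2, 3], b:[0]  free=[FFFF...........]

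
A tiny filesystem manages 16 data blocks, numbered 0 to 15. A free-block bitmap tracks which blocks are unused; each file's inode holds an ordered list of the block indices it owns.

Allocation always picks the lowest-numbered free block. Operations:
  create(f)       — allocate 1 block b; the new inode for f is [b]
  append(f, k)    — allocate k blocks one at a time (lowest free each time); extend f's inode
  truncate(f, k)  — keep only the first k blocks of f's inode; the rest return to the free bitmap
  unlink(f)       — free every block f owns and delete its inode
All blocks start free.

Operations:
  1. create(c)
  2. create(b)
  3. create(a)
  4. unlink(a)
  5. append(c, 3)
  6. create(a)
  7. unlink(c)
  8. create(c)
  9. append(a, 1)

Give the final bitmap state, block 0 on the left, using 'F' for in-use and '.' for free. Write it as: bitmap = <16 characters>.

[1] create(c) — c=0 (map F...............)
[2] create(b) — b=1 c=0 (map FF..............)
[3] create(a) — a=2 b=1 c=0 (map FFF.............)
[4] unlink(a) — b=1 c=0 (map FF..............)
[5] append(c, 3) — b=1 c=0,2,3,4 (map FFFFF...........)
[6] create(a) — a=5 b=1 c=0,2,3,4 (map FFFFFF..........)
[7] unlink(c) — a=5 b=1 (map .F...F..........)
[8] create(c) — a=5 b=1 c=0 (map FF...F..........)
[9] append(a, 1) — a=5,2 b=1 c=0 (map FFF..F..........)

bitmap = FFF..F..........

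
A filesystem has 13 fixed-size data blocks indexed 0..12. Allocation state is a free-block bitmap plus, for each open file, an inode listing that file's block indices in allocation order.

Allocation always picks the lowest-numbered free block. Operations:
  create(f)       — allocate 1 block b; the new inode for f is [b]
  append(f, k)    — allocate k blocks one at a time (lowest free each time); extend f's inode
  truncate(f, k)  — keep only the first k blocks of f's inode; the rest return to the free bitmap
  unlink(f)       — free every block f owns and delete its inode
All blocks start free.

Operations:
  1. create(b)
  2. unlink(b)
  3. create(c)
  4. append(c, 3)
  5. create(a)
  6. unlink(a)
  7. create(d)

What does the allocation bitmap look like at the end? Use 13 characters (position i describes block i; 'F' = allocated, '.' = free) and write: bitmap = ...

after create(b) → b:[0]  free=[F............]
after unlink(b) →   free=[.............]
after create(c) → c:[0]  free=[F............]
after append(c, 3) → c:[0, 1, 2, 3]  free=[FFFF.........]
after create(a) → a:[4], c:[0, 1, 2, 3]  free=[FFFFF........]
after unlink(a) → c:[0, 1, 2, 3]  free=[FFFF.........]
after create(d) → c:[0, 1, 2, 3], d:[4]  free=[FFFFF........]

bitmap = FFFFF........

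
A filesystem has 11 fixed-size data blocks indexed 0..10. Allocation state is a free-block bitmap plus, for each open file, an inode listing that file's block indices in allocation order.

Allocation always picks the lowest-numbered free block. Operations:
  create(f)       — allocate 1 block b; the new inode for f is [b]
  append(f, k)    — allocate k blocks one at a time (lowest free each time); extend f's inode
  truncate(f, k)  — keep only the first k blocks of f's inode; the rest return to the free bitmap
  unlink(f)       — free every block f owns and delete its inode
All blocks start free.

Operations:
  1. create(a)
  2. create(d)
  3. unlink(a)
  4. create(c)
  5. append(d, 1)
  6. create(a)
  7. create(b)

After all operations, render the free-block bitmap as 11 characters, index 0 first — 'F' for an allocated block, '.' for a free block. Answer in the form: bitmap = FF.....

  1. create(a)  ⇒  F..........  {a→[0]}
  2. create(d)  ⇒  FF.........  {a→[0]; d→[1]}
  3. unlink(a)  ⇒  .F.........  {d→[1]}
  4. create(c)  ⇒  FF.........  {c→[0]; d→[1]}
  5. append(d, 1)  ⇒  FFF........  {c→[0]; d→[1, 2]}
  6. create(a)  ⇒  FFFF.......  {a→[3]; c→[0]; d→[1, 2]}
  7. create(b)  ⇒  FFFFF......  {a→[3]; b→[4]; c→[0]; d→[1, 2]}

bitmap = FFFFF......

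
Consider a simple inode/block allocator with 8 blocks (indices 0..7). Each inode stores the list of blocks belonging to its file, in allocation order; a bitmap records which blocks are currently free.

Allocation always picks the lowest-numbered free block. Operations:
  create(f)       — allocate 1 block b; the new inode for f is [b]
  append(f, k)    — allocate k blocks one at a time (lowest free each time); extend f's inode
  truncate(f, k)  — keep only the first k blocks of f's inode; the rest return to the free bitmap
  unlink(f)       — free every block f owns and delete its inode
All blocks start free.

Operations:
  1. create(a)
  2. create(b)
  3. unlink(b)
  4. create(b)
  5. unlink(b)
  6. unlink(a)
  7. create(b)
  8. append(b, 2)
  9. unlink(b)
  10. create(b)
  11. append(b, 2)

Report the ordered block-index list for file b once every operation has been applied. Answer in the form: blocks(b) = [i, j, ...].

blocks(b) = [0, 1, 2]

after create(a) → a:[0]  free=[F.......]
after create(b) → a:[0], b:[1]  free=[FF......]
after unlink(b) → a:[0]  free=[F.......]
after create(b) → a:[0], b:[1]  free=[FF......]
after unlink(b) → a:[0]  free=[F.......]
after unlink(a) →   free=[........]
after create(b) → b:[0]  free=[F.......]
after append(b, 2) → b:[0, 1, 2]  free=[FFF.....]
after unlink(b) →   free=[........]
after create(b) → b:[0]  free=[F.......]
after append(b, 2) → b:[0, 1, 2]  free=[FFF.....]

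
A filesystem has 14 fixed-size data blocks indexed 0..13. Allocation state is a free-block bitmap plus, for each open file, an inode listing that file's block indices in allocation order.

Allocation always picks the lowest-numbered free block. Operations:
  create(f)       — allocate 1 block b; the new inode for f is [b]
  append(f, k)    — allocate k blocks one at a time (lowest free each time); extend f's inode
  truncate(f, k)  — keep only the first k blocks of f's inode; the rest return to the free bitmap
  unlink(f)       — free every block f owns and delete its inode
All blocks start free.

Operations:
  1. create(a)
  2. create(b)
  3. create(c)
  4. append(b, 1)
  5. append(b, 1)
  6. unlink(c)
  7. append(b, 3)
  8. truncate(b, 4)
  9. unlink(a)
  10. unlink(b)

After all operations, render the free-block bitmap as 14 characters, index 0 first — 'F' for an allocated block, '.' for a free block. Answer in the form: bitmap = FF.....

bitmap = ..............

create(a): bitmap=F............. | a=[0]
create(b): bitmap=FF............ | a=[0] b=[1]
create(c): bitmap=FFF........... | a=[0] b=[1] c=[2]
append(b, 1): bitmap=FFFF.......... | a=[0] b=[1, 3] c=[2]
append(b, 1): bitmap=FFFFF......... | a=[0] b=[1, 3, 4] c=[2]
unlink(c): bitmap=FF.FF......... | a=[0] b=[1, 3, 4]
append(b, 3): bitmap=FFFFFFF....... | a=[0] b=[1, 3, 4, 2, 5, 6]
truncate(b, 4): bitmap=FFFFF......... | a=[0] b=[1, 3, 4, 2]
unlink(a): bitmap=.FFFF......... | b=[1, 3, 4, 2]
unlink(b): bitmap=.............. | 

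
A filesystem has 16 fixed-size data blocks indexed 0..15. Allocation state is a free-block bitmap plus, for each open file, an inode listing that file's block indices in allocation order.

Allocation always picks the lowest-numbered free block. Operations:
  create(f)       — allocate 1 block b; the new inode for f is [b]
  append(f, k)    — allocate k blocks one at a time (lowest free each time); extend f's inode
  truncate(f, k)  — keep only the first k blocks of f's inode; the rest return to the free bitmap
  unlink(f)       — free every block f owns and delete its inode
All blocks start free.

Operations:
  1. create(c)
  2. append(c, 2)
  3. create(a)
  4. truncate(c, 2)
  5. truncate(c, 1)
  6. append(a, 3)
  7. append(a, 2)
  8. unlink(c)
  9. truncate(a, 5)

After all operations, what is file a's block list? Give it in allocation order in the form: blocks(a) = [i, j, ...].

blocks(a) = [3, 1, 2, 4, 5]

create(c): bitmap=F............... | c=[0]
append(c, 2): bitmap=FFF............. | c=[0, 1, 2]
create(a): bitmap=FFFF............ | a=[3] c=[0, 1, 2]
truncate(c, 2): bitmap=FF.F............ | a=[3] c=[0, 1]
truncate(c, 1): bitmap=F..F............ | a=[3] c=[0]
append(a, 3): bitmap=FFFFF........... | a=[3, 1, 2, 4] c=[0]
append(a, 2): bitmap=FFFFFFF......... | a=[3, 1, 2, 4, 5, 6] c=[0]
unlink(c): bitmap=.FFFFFF......... | a=[3, 1, 2, 4, 5, 6]
truncate(a, 5): bitmap=.FFFFF.......... | a=[3, 1, 2, 4, 5]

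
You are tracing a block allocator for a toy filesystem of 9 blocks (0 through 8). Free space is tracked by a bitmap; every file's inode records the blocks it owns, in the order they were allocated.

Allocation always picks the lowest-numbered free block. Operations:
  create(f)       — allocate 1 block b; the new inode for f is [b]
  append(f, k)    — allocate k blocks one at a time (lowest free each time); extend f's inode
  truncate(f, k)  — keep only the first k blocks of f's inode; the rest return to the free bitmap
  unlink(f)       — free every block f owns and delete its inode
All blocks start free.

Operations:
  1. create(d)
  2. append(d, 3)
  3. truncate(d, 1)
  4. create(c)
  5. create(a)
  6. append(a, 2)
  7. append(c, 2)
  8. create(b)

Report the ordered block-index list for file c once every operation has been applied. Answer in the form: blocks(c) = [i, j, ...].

[1] create(d) — d=0 (map F........)
[2] append(d, 3) — d=0,1,2,3 (map FFFF.....)
[3] truncate(d, 1) — d=0 (map F........)
[4] create(c) — c=1 d=0 (map FF.......)
[5] create(a) — a=2 c=1 d=0 (map FFF......)
[6] append(a, 2) — a=2,3,4 c=1 d=0 (map FFFFF....)
[7] append(c, 2) — a=2,3,4 c=1,5,6 d=0 (map FFFFFFF..)
[8] create(b) — a=2,3,4 b=7 c=1,5,6 d=0 (map FFFFFFFF.)

blocks(c) = [1, 5, 6]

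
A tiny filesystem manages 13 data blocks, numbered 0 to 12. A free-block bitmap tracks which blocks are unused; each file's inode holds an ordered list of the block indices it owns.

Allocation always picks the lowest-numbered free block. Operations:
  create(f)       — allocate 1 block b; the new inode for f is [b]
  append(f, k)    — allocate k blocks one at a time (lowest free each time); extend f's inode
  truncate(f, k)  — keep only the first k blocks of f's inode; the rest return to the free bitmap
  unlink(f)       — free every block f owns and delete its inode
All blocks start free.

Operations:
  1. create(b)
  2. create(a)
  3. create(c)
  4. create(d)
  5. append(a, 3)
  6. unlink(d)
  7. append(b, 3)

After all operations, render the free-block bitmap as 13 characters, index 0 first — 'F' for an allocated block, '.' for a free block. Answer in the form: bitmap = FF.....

bitmap = FFFFFFFFF....

  1. create(b)  ⇒  F............  {b→[0]}
  2. create(a)  ⇒  FF...........  {a→[1]; b→[0]}
  3. create(c)  ⇒  FFF..........  {a→[1]; b→[0]; c→[2]}
  4. create(d)  ⇒  FFFF.........  {a→[1]; b→[0]; c→[2]; d→[3]}
  5. append(a, 3)  ⇒  FFFFFFF......  {a→[1, 4, 5, 6]; b→[0]; c→[2]; d→[3]}
  6. unlink(d)  ⇒  FFF.FFF......  {a→[1, 4, 5, 6]; b→[0]; c→[2]}
  7. append(b, 3)  ⇒  FFFFFFFFF....  {a→[1, 4, 5, 6]; b→[0, 3, 7, 8]; c→[2]}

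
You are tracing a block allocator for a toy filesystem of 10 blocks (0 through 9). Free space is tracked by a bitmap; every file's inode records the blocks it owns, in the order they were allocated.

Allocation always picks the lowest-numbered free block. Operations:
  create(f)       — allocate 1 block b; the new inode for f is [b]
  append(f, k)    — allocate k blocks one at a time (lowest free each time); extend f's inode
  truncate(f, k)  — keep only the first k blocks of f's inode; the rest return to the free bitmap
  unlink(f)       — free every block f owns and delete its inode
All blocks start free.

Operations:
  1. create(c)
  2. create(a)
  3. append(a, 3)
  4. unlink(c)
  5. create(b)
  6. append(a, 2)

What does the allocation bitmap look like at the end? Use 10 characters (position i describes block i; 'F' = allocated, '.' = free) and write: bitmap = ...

  1. create(c)  ⇒  F.........  {c→[0]}
  2. create(a)  ⇒  FF........  {a→[1]; c→[0]}
  3. append(a, 3)  ⇒  FFFFF.....  {a→[1, 2, 3, 4]; c→[0]}
  4. unlink(c)  ⇒  .FFFF.....  {a→[1, 2, 3, 4]}
  5. create(b)  ⇒  FFFFF.....  {a→[1, 2, 3, 4]; b→[0]}
  6. append(a, 2)  ⇒  FFFFFFF...  {a→[1, 2, 3, 4, 5, 6]; b→[0]}

bitmap = FFFFFFF...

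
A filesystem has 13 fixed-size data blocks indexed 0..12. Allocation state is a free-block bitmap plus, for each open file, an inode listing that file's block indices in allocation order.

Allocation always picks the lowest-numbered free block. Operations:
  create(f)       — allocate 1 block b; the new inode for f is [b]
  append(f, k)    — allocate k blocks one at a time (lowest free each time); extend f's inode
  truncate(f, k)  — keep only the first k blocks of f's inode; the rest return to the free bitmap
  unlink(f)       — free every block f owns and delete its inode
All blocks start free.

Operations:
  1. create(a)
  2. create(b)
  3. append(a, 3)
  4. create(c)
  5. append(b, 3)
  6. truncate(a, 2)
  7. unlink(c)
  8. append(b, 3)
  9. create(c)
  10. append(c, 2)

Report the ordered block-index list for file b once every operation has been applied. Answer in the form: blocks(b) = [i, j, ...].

blocks(b) = [1, 6, 7, 8, 3, 4, 5]

after create(a) → a:[0]  free=[F............]
after create(b) → a:[0], b:[1]  free=[FF...........]
after append(a, 3) → a:[0, 2, 3, 4], b:[1]  free=[FFFFF........]
after create(c) → a:[0, 2, 3, 4], b:[1], c:[5]  free=[FFFFFF.......]
after append(b, 3) → a:[0, 2, 3, 4], b:[1, 6, 7, 8], c:[5]  free=[FFFFFFFFF....]
after truncate(a, 2) → a:[0, 2], b:[1, 6, 7, 8], c:[5]  free=[FFF..FFFF....]
after unlink(c) → a:[0, 2], b:[1, 6, 7, 8]  free=[FFF...FFF....]
after append(b, 3) → a:[0, 2], b:[1, 6, 7, 8, 3, 4, 5]  free=[FFFFFFFFF....]
after create(c) → a:[0, 2], b:[1, 6, 7, 8, 3, 4, 5], c:[9]  free=[FFFFFFFFFF...]
after append(c, 2) → a:[0, 2], b:[1, 6, 7, 8, 3, 4, 5], c:[9, 10, 11]  free=[FFFFFFFFFFFF.]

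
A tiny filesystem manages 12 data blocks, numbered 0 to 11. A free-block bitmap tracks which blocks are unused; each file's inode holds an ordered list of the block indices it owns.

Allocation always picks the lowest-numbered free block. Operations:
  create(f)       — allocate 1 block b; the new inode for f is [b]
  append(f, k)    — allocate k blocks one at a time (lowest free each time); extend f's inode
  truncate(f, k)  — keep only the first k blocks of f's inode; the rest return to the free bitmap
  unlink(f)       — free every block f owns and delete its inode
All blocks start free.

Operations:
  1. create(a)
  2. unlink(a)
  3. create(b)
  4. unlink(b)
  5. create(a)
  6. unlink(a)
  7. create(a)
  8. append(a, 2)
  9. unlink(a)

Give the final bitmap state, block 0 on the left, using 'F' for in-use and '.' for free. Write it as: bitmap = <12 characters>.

[1] create(a) — a=0 (map F...........)
[2] unlink(a) —  (map ............)
[3] create(b) — b=0 (map F...........)
[4] unlink(b) —  (map ............)
[5] create(a) — a=0 (map F...........)
[6] unlink(a) —  (map ............)
[7] create(a) — a=0 (map F...........)
[8] append(a, 2) — a=0,1,2 (map FFF.........)
[9] unlink(a) —  (map ............)

bitmap = ............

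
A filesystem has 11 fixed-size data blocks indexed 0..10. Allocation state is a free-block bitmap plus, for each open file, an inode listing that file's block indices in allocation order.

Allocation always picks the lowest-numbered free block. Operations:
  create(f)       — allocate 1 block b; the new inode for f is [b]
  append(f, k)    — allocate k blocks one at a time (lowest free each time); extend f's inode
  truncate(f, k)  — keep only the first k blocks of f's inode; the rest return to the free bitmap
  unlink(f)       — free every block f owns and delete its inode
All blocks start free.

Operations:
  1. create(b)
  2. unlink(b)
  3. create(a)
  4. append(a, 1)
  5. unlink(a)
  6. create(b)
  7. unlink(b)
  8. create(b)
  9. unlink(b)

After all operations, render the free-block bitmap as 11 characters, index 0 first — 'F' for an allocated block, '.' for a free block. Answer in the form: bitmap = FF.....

create(b): bitmap=F.......... | b=[0]
unlink(b): bitmap=........... | 
create(a): bitmap=F.......... | a=[0]
append(a, 1): bitmap=FF......... | a=[0, 1]
unlink(a): bitmap=........... | 
create(b): bitmap=F.......... | b=[0]
unlink(b): bitmap=........... | 
create(b): bitmap=F.......... | b=[0]
unlink(b): bitmap=........... | 

bitmap = ...........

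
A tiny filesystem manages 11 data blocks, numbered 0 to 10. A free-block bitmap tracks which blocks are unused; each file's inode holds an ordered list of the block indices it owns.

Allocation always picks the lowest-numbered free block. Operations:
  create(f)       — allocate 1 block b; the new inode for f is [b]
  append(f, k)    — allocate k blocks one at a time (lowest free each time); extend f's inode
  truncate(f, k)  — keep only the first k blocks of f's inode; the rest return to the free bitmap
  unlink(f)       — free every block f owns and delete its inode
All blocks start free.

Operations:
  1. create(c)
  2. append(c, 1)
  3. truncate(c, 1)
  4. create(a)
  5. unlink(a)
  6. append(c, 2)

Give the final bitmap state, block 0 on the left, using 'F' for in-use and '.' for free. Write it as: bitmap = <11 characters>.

bitmap = FFF........

  1. create(c)  ⇒  F..........  {c→[0]}
  2. append(c, 1)  ⇒  FF.........  {c→[0, 1]}
  3. truncate(c, 1)  ⇒  F..........  {c→[0]}
  4. create(a)  ⇒  FF.........  {a→[1]; c→[0]}
  5. unlink(a)  ⇒  F..........  {c→[0]}
  6. append(c, 2)  ⇒  FFF........  {c→[0, 1, 2]}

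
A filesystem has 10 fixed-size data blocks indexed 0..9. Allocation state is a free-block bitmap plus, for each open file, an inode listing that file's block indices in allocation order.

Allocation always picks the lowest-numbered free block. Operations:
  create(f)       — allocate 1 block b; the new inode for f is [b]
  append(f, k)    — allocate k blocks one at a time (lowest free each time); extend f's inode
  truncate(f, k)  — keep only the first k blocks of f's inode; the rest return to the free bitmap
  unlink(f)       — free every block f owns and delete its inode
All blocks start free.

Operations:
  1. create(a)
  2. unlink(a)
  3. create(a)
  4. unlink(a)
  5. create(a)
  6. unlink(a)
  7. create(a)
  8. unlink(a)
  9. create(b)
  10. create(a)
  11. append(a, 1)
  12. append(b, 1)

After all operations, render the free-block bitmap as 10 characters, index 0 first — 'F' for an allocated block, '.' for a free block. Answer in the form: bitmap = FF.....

create(a): bitmap=F......... | a=[0]
unlink(a): bitmap=.......... | 
create(a): bitmap=F......... | a=[0]
unlink(a): bitmap=.......... | 
create(a): bitmap=F......... | a=[0]
unlink(a): bitmap=.......... | 
create(a): bitmap=F......... | a=[0]
unlink(a): bitmap=.......... | 
create(b): bitmap=F......... | b=[0]
create(a): bitmap=FF........ | a=[1] b=[0]
append(a, 1): bitmap=FFF....... | a=[1, 2] b=[0]
append(b, 1): bitmap=FFFF...... | a=[1, 2] b=[0, 3]

bitmap = FFFF......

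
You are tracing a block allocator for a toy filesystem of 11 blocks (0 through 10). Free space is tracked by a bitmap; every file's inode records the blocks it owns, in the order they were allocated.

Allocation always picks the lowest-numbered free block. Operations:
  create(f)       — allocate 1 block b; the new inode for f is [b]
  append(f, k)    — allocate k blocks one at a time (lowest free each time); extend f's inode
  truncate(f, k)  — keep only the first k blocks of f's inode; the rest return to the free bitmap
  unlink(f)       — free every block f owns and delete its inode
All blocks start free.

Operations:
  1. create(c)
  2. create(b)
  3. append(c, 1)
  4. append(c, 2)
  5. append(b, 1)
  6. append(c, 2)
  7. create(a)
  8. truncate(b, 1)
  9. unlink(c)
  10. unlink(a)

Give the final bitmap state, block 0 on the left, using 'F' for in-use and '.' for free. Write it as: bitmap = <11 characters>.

bitmap = .F.........

  1. create(c)  ⇒  F..........  {c→[0]}
  2. create(b)  ⇒  FF.........  {b→[1]; c→[0]}
  3. append(c, 1)  ⇒  FFF........  {b→[1]; c→[0, 2]}
  4. append(c, 2)  ⇒  FFFFF......  {b→[1]; c→[0, 2, 3, 4]}
  5. append(b, 1)  ⇒  FFFFFF.....  {b→[1, 5]; c→[0, 2, 3, 4]}
  6. append(c, 2)  ⇒  FFFFFFFF...  {b→[1, 5]; c→[0, 2, 3, 4, 6, 7]}
  7. create(a)  ⇒  FFFFFFFFF..  {a→[8]; b→[1, 5]; c→[0, 2, 3, 4, 6, 7]}
  8. truncate(b, 1)  ⇒  FFFFF.FFF..  {a→[8]; b→[1]; c→[0, 2, 3, 4, 6, 7]}
  9. unlink(c)  ⇒  .F......F..  {a→[8]; b→[1]}
  10. unlink(a)  ⇒  .F.........  {b→[1]}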